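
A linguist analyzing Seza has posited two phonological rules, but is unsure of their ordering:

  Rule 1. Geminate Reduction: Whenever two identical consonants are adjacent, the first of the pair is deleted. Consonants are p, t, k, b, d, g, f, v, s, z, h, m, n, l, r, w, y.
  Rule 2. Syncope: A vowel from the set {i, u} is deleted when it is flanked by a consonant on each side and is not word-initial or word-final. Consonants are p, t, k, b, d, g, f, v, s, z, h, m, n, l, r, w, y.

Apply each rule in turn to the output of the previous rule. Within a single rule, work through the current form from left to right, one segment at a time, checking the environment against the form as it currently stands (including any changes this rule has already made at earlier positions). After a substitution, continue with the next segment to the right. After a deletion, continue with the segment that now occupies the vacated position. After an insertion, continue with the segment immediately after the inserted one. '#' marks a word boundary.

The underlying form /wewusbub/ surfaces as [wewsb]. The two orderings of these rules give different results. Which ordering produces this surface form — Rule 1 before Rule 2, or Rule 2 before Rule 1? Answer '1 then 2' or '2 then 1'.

2 then 1

Order 1 then 2:
  1 Geminate Reduction: no change — [wewusbub]
  2 Syncope: [wewusbub] → [wewsbb]
  result: [wewsbb]
Order 2 then 1:
  2 Syncope: [wewusbub] → [wewsbb]
  1 Geminate Reduction: [wewsbb] → [wewsb]
  result: [wewsb]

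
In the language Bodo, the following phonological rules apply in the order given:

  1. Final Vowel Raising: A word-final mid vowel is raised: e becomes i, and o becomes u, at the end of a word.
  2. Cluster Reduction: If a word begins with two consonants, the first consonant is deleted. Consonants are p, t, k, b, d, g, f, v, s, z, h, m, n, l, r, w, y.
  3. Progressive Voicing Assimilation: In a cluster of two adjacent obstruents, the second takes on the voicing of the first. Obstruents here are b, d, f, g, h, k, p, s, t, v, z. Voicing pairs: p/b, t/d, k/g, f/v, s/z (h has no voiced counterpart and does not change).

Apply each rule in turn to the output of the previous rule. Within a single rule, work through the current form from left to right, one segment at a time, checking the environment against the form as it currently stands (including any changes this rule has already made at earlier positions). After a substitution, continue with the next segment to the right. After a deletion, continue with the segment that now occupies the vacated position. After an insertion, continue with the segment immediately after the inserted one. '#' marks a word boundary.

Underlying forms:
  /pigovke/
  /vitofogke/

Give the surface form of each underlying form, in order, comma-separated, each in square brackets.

/pigovke/:
  1 Final Vowel Raising: [pigovke] → [pigovki]
  2 Cluster Reduction: no change — [pigovki]
  3 Progressive Voicing Assimilation: [pigovki] → [pigovgi]
/vitofogke/:
  1 Final Vowel Raising: [vitofogke] → [vitofogki]
  2 Cluster Reduction: no change — [vitofogki]
  3 Progressive Voicing Assimilation: [vitofogki] → [vitofoggi]

[pigovgi], [vitofoggi]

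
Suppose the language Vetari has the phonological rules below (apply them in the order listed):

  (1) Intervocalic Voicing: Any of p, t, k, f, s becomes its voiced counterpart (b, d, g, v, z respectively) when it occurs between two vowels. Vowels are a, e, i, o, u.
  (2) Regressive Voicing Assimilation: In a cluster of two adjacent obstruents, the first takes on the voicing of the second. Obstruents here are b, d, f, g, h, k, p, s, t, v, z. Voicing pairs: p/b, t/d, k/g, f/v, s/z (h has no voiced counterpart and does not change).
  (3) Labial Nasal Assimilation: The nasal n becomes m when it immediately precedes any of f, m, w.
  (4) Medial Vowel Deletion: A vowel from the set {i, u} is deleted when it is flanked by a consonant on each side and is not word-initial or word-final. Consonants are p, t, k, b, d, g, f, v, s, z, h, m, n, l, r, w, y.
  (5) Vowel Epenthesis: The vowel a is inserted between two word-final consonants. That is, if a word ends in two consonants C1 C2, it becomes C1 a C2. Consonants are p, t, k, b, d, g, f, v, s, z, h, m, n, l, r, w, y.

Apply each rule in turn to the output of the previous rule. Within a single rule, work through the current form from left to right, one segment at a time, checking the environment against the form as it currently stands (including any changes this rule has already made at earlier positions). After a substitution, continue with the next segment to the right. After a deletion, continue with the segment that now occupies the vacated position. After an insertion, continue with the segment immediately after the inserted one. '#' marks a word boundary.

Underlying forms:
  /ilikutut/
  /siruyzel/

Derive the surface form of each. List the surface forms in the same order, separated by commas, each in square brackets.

/ilikutut/:
  (1) Intervocalic Voicing: [ilikutut] → [iligudut]
  (2) Regressive Voicing Assimilation: no change — [iligudut]
  (3) Labial Nasal Assimilation: no change — [iligudut]
  (4) Medial Vowel Deletion: [iligudut] → [ilgdt]
  (5) Vowel Epenthesis: [ilgdt] → [ilgdat]
/siruyzel/:
  (1) Intervocalic Voicing: no change — [siruyzel]
  (2) Regressive Voicing Assimilation: no change — [siruyzel]
  (3) Labial Nasal Assimilation: no change — [siruyzel]
  (4) Medial Vowel Deletion: [siruyzel] → [sryzel]
  (5) Vowel Epenthesis: no change — [sryzel]

[ilgdat], [sryzel]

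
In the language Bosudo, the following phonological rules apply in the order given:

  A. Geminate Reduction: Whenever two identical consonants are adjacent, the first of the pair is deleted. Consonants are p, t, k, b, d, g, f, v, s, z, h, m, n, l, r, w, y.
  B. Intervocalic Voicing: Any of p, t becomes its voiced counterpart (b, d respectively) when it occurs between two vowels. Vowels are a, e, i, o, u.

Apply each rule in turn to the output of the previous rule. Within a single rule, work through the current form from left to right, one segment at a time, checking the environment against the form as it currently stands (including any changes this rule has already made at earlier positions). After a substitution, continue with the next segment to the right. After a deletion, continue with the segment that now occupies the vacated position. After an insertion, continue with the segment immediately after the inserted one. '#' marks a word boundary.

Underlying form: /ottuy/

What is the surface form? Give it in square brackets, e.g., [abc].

[oduy]

A Geminate Reduction: [ottuy] → [otuy]
B Intervocalic Voicing: [otuy] → [oduy]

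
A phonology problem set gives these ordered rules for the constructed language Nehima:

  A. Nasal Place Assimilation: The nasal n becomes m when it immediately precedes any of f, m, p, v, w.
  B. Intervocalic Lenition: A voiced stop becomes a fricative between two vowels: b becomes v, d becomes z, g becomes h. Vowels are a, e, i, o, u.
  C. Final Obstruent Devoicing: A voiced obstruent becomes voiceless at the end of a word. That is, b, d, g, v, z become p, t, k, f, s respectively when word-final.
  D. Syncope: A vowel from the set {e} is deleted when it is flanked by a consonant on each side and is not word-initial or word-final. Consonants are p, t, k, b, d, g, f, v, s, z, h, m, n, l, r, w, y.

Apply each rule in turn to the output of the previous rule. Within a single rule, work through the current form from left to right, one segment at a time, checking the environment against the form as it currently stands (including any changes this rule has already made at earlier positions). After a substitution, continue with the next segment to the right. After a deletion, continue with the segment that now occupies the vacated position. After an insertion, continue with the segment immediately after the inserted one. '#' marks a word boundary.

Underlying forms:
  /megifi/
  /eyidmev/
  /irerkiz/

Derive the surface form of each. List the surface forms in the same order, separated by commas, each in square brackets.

/megifi/:
  A Nasal Place Assimilation: no change — [megifi]
  B Intervocalic Lenition: [megifi] → [mehifi]
  C Final Obstruent Devoicing: no change — [mehifi]
  D Syncope: [mehifi] → [mhifi]
/eyidmev/:
  A Nasal Place Assimilation: no change — [eyidmev]
  B Intervocalic Lenition: no change — [eyidmev]
  C Final Obstruent Devoicing: [eyidmev] → [eyidmef]
  D Syncope: [eyidmef] → [eyidmf]
/irerkiz/:
  A Nasal Place Assimilation: no change — [irerkiz]
  B Intervocalic Lenition: no change — [irerkiz]
  C Final Obstruent Devoicing: [irerkiz] → [irerkis]
  D Syncope: [irerkis] → [irrkis]

[mhifi], [eyidmf], [irrkis]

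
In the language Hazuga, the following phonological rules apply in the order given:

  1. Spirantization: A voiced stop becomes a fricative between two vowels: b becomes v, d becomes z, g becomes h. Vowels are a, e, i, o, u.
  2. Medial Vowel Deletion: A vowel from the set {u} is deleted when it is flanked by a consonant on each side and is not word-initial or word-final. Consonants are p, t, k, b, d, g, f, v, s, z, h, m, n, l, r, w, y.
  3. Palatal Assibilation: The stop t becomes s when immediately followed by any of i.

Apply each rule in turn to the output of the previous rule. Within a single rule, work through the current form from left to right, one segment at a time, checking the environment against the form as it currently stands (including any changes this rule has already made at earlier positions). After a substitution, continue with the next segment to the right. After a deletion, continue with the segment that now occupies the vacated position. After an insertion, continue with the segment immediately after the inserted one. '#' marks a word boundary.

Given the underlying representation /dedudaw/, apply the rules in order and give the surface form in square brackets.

[dezzaw]

1 Spirantization: [dedudaw] → [dezuzaw]
2 Medial Vowel Deletion: [dezuzaw] → [dezzaw]
3 Palatal Assibilation: no change — [dezzaw]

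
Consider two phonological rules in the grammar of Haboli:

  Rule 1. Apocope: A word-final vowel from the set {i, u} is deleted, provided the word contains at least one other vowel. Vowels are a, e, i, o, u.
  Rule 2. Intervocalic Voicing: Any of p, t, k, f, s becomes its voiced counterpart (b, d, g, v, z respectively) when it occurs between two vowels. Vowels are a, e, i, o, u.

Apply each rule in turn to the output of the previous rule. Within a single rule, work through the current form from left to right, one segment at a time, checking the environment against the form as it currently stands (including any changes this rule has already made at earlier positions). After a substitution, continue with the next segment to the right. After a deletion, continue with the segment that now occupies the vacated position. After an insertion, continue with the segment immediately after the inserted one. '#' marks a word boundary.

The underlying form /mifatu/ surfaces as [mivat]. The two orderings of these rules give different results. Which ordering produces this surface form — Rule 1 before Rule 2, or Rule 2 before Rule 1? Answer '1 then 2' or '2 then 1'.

Order 1 then 2:
  1 Apocope: [mifatu] → [mifat]
  2 Intervocalic Voicing: [mifat] → [mivat]
  result: [mivat]
Order 2 then 1:
  2 Intervocalic Voicing: [mifatu] → [mivadu]
  1 Apocope: [mivadu] → [mivad]
  result: [mivad]

1 then 2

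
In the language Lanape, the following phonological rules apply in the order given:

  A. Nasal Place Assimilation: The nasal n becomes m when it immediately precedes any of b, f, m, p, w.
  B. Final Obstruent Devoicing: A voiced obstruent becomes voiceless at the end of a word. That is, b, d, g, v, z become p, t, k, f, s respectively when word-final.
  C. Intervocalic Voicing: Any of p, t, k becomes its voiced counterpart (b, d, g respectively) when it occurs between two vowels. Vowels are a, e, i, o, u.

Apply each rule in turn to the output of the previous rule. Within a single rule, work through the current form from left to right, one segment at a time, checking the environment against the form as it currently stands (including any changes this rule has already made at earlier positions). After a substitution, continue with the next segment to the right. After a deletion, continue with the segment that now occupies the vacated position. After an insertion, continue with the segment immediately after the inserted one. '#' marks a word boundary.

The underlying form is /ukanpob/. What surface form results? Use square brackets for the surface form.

A Nasal Place Assimilation: [ukanpob] → [ukampob]
B Final Obstruent Devoicing: [ukampob] → [ukampop]
C Intervocalic Voicing: [ukampop] → [ugampop]

[ugampop]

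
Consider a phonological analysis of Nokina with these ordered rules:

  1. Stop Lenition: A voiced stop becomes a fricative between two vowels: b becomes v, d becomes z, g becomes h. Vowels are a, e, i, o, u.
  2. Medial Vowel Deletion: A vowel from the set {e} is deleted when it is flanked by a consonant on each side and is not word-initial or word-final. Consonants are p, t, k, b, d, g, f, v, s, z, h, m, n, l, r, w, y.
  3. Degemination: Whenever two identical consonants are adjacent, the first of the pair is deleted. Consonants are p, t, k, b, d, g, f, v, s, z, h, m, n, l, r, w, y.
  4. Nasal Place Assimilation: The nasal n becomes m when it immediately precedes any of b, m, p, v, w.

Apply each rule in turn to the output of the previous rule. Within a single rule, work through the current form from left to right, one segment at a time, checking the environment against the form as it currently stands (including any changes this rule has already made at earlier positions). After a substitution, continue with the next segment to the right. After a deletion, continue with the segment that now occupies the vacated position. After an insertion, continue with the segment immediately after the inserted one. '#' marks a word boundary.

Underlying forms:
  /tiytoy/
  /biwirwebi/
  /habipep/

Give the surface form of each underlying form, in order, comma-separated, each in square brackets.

[tiytoy], [biwirwvi], [havip]

/tiytoy/:
  1 Stop Lenition: no change — [tiytoy]
  2 Medial Vowel Deletion: no change — [tiytoy]
  3 Degemination: no change — [tiytoy]
  4 Nasal Place Assimilation: no change — [tiytoy]
/biwirwebi/:
  1 Stop Lenition: [biwirwebi] → [biwirwevi]
  2 Medial Vowel Deletion: [biwirwevi] → [biwirwvi]
  3 Degemination: no change — [biwirwvi]
  4 Nasal Place Assimilation: no change — [biwirwvi]
/habipep/:
  1 Stop Lenition: [habipep] → [havipep]
  2 Medial Vowel Deletion: [havipep] → [havipp]
  3 Degemination: [havipp] → [havip]
  4 Nasal Place Assimilation: no change — [havip]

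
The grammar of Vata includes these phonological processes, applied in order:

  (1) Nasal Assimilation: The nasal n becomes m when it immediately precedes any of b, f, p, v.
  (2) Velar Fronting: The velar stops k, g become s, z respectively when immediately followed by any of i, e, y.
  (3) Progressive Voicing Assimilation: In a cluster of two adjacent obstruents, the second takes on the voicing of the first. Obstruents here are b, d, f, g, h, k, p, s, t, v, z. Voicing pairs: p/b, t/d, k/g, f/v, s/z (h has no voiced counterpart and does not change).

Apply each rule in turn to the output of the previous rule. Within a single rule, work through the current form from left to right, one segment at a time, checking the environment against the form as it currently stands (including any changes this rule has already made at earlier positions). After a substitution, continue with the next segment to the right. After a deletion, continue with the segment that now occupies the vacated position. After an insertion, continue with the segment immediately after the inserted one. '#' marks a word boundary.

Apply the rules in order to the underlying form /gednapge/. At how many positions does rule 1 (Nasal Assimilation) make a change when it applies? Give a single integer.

0

(1) Nasal Assimilation: no change — [gednapge]
(2) Velar Fronting: [gednapge] → [zednapze]
(3) Progressive Voicing Assimilation: [zednapze] → [zednapse]
Rule 1 changed 0 position(s).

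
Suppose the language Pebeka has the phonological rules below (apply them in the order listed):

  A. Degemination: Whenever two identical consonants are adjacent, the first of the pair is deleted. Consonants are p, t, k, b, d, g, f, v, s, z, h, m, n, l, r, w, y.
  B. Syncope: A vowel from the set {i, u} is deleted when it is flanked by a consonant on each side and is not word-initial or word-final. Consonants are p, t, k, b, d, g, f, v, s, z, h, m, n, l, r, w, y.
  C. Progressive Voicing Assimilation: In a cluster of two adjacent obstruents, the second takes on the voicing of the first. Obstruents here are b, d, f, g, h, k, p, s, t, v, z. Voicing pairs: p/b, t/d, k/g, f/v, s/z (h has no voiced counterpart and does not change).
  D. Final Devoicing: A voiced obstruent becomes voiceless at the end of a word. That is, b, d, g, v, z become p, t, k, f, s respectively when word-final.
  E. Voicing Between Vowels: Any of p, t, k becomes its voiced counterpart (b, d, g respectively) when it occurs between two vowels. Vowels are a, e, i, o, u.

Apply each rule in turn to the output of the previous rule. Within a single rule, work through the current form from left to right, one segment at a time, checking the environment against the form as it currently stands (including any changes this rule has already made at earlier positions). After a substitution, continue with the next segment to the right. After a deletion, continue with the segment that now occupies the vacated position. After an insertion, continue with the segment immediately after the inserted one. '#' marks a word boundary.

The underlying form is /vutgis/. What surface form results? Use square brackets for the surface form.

[vdgs]

A Degemination: no change — [vutgis]
B Syncope: [vutgis] → [vtgs]
C Progressive Voicing Assimilation: [vtgs] → [vdgz]
D Final Devoicing: [vdgz] → [vdgs]
E Voicing Between Vowels: no change — [vdgs]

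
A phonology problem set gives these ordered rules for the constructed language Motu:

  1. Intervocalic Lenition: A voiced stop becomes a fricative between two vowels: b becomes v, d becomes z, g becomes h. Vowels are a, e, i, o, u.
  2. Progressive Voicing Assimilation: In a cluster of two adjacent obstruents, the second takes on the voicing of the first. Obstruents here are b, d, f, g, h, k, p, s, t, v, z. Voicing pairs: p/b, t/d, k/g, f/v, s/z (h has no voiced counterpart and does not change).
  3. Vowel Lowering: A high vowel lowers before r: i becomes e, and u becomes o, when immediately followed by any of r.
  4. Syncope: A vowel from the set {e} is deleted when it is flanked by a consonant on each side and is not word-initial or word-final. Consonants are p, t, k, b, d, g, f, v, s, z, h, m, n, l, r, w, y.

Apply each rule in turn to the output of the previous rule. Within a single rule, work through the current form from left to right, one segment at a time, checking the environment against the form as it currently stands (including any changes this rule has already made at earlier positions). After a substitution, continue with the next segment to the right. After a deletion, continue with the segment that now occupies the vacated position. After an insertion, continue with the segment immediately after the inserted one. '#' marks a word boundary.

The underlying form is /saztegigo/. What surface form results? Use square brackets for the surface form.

1 Intervocalic Lenition: [saztegigo] → [saztehiho]
2 Progressive Voicing Assimilation: [saztehiho] → [sazdehiho]
3 Vowel Lowering: no change — [sazdehiho]
4 Syncope: [sazdehiho] → [sazdhiho]

[sazdhiho]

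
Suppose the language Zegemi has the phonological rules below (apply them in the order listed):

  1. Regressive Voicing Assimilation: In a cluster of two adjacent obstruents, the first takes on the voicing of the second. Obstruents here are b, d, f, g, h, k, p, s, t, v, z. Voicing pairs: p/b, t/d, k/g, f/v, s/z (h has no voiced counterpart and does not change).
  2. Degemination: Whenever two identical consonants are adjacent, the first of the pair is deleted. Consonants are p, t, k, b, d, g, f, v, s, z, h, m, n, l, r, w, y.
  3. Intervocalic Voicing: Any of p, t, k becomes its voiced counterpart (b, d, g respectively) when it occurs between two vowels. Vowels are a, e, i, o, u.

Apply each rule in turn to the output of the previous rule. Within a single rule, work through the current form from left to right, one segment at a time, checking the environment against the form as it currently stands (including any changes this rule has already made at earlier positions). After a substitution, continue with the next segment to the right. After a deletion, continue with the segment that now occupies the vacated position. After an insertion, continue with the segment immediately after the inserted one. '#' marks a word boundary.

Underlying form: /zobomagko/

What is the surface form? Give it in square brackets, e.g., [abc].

1 Regressive Voicing Assimilation: [zobomagko] → [zobomakko]
2 Degemination: [zobomakko] → [zobomako]
3 Intervocalic Voicing: [zobomako] → [zobomago]

[zobomago]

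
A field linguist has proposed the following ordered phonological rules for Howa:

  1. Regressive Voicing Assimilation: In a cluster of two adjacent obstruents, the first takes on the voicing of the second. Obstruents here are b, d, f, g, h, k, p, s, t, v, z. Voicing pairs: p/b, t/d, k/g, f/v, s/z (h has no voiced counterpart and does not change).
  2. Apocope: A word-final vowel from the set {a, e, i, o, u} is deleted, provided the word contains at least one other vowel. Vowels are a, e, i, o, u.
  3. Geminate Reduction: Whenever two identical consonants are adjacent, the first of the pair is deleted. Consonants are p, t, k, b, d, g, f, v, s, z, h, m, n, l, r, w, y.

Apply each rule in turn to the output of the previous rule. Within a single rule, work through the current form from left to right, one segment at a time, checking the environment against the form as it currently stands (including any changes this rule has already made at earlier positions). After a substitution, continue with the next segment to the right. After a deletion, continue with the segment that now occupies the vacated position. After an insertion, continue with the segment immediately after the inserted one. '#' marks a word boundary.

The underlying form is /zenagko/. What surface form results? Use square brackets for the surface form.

1 Regressive Voicing Assimilation: [zenagko] → [zenakko]
2 Apocope: [zenakko] → [zenakk]
3 Geminate Reduction: [zenakk] → [zenak]

[zenak]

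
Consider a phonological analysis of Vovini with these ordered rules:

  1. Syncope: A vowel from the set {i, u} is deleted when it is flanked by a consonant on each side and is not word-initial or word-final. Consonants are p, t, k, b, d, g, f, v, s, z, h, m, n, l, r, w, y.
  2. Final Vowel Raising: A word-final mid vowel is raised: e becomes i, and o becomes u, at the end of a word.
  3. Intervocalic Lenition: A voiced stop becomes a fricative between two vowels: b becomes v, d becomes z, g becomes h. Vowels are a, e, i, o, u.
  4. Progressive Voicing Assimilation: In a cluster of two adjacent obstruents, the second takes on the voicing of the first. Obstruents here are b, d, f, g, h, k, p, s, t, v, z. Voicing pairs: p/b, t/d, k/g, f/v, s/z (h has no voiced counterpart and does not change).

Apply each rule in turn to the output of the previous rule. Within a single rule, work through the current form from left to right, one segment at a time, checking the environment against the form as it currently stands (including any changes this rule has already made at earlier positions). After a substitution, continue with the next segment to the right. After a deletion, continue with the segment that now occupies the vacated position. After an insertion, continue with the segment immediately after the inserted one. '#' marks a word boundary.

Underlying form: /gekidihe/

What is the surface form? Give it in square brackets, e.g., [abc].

[gekthi]

1 Syncope: [gekidihe] → [gekdhe]
2 Final Vowel Raising: [gekdhe] → [gekdhi]
3 Intervocalic Lenition: no change — [gekdhi]
4 Progressive Voicing Assimilation: [gekdhi] → [gekthi]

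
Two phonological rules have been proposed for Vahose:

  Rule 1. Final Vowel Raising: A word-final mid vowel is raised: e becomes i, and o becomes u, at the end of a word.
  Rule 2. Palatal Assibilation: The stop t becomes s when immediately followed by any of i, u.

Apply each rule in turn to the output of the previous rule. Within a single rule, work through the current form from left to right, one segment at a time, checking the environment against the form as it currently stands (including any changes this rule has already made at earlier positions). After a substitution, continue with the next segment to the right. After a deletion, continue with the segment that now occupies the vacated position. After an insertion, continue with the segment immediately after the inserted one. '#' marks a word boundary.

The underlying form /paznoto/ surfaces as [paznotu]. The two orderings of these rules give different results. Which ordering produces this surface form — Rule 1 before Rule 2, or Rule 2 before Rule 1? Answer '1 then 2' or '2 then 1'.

2 then 1

Order 1 then 2:
  1 Final Vowel Raising: [paznoto] → [paznotu]
  2 Palatal Assibilation: [paznotu] → [paznosu]
  result: [paznosu]
Order 2 then 1:
  2 Palatal Assibilation: no change — [paznoto]
  1 Final Vowel Raising: [paznoto] → [paznotu]
  result: [paznotu]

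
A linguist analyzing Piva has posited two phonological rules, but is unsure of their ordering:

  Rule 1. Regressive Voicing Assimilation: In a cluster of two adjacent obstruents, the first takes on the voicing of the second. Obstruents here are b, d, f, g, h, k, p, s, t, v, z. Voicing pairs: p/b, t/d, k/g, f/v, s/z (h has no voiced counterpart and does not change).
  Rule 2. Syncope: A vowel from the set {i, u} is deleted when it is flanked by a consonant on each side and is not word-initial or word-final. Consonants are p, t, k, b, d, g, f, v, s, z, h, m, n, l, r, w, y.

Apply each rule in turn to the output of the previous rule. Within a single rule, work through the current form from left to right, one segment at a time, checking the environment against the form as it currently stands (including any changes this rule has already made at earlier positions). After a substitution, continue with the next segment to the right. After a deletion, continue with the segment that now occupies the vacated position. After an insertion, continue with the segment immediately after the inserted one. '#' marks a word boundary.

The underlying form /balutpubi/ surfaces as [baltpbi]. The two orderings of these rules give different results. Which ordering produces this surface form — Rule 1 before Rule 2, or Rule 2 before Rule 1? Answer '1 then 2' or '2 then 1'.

1 then 2

Order 1 then 2:
  1 Regressive Voicing Assimilation: no change — [balutpubi]
  2 Syncope: [balutpubi] → [baltpbi]
  result: [baltpbi]
Order 2 then 1:
  2 Syncope: [balutpubi] → [baltpbi]
  1 Regressive Voicing Assimilation: [baltpbi] → [baltbbi]
  result: [baltbbi]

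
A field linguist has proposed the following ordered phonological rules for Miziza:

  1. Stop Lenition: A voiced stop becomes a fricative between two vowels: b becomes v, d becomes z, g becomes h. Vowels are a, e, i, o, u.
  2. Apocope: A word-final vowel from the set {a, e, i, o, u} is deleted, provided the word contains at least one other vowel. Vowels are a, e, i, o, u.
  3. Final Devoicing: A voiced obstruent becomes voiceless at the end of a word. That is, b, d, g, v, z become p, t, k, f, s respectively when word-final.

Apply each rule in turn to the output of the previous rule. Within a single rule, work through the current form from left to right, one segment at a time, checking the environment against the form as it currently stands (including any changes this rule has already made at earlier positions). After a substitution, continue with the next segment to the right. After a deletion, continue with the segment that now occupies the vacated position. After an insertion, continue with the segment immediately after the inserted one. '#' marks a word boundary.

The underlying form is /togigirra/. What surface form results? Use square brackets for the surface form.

1 Stop Lenition: [togigirra] → [tohihirra]
2 Apocope: [tohihirra] → [tohihirr]
3 Final Devoicing: no change — [tohihirr]

[tohihirr]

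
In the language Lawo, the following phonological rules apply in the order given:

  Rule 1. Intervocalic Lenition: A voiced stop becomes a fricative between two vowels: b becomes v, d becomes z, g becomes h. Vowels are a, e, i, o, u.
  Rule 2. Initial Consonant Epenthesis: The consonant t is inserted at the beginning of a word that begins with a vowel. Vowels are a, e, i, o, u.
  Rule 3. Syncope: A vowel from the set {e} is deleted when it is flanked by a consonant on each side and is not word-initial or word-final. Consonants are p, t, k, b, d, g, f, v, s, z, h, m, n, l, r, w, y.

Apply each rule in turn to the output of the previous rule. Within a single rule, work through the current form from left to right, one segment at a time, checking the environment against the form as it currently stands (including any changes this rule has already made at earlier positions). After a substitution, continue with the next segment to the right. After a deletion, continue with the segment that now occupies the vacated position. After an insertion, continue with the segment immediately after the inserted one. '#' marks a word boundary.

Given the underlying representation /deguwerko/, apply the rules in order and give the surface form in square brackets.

Rule 1 Intervocalic Lenition: [deguwerko] → [dehuwerko]
Rule 2 Initial Consonant Epenthesis: no change — [dehuwerko]
Rule 3 Syncope: [dehuwerko] → [dhuwrko]

[dhuwrko]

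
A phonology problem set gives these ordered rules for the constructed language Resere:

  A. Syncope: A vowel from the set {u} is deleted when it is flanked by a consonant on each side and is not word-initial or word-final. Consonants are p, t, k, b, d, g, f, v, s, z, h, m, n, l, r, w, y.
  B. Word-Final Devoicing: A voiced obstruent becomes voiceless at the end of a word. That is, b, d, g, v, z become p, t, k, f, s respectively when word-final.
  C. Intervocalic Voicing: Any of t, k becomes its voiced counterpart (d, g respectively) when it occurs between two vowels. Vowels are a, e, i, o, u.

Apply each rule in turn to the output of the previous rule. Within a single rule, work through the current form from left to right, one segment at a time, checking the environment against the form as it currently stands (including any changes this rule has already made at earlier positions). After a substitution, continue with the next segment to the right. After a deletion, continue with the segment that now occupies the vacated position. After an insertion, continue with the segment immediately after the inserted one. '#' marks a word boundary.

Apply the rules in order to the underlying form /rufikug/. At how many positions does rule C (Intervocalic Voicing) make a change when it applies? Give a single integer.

0

A Syncope: [rufikug] → [rfikg]
B Word-Final Devoicing: [rfikg] → [rfikk]
C Intervocalic Voicing: no change — [rfikk]
Rule C changed 0 position(s).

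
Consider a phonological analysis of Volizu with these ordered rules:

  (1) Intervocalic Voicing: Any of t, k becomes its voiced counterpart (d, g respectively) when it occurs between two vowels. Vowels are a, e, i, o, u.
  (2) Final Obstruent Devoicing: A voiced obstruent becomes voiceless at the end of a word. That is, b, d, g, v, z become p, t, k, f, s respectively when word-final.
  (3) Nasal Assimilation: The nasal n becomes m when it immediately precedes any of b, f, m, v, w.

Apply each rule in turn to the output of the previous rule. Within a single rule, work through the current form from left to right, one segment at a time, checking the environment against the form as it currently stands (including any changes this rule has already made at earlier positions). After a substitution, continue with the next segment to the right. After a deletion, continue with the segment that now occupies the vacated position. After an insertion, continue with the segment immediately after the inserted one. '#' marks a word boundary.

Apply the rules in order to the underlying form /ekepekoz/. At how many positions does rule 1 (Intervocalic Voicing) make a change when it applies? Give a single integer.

2

(1) Intervocalic Voicing: [ekepekoz] → [egepegoz]
(2) Final Obstruent Devoicing: [egepegoz] → [egepegos]
(3) Nasal Assimilation: no change — [egepegos]
Rule 1 changed 2 position(s).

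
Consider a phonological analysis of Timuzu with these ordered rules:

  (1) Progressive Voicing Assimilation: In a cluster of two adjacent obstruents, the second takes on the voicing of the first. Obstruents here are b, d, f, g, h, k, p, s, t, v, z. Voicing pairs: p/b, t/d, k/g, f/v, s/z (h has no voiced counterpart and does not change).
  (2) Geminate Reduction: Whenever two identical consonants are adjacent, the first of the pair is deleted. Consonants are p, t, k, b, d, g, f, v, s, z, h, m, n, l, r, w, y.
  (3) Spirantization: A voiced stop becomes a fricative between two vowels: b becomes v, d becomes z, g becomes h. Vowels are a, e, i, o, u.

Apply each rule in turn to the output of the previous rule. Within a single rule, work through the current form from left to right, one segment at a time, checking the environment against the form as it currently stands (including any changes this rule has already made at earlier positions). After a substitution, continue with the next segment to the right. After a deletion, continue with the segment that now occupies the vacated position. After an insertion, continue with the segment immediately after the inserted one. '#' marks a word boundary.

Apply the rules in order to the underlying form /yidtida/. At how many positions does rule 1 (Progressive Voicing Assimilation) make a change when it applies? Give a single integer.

(1) Progressive Voicing Assimilation: [yidtida] → [yiddida]
(2) Geminate Reduction: [yiddida] → [yidida]
(3) Spirantization: [yidida] → [yiziza]
Rule 1 changed 1 position(s).

1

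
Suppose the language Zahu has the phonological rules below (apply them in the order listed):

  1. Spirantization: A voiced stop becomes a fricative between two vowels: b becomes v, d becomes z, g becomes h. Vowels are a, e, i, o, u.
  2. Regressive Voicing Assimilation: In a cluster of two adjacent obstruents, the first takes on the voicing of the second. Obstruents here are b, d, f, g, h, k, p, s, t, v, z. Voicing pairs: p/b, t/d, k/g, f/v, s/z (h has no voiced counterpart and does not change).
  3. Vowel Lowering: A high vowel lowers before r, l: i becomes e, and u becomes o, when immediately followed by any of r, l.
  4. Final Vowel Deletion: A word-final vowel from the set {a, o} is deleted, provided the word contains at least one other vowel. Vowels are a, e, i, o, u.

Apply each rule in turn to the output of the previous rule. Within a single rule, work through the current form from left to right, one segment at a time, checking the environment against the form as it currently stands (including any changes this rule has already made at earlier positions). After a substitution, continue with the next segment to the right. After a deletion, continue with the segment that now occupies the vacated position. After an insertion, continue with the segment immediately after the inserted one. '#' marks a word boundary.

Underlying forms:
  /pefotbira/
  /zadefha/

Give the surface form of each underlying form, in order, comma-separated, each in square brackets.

[pefodber], [zazefh]

/pefotbira/:
  1 Spirantization: no change — [pefotbira]
  2 Regressive Voicing Assimilation: [pefotbira] → [pefodbira]
  3 Vowel Lowering: [pefodbira] → [pefodbera]
  4 Final Vowel Deletion: [pefodbera] → [pefodber]
/zadefha/:
  1 Spirantization: [zadefha] → [zazefha]
  2 Regressive Voicing Assimilation: no change — [zazefha]
  3 Vowel Lowering: no change — [zazefha]
  4 Final Vowel Deletion: [zazefha] → [zazefh]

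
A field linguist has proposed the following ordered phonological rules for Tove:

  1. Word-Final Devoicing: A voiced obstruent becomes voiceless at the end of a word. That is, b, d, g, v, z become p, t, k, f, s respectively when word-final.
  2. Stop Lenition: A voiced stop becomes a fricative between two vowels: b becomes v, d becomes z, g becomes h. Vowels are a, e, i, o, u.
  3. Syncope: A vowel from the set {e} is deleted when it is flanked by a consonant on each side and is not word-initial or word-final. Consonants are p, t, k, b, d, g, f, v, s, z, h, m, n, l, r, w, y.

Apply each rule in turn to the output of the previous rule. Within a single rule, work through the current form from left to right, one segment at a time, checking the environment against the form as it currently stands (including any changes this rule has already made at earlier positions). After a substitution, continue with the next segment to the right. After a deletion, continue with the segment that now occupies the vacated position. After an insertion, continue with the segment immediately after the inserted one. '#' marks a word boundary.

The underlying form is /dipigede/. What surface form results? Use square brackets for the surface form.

[dipihze]

1 Word-Final Devoicing: no change — [dipigede]
2 Stop Lenition: [dipigede] → [dipiheze]
3 Syncope: [dipiheze] → [dipihze]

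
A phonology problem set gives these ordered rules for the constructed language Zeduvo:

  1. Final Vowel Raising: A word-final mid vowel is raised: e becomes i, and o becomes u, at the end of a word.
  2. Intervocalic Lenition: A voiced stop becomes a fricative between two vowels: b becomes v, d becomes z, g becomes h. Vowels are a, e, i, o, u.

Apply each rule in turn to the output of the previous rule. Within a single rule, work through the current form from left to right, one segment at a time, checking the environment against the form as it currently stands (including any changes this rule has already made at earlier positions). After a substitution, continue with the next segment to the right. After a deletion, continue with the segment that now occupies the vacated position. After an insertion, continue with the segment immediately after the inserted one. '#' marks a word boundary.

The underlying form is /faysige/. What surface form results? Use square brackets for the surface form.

[faysihi]

1 Final Vowel Raising: [faysige] → [faysigi]
2 Intervocalic Lenition: [faysigi] → [faysihi]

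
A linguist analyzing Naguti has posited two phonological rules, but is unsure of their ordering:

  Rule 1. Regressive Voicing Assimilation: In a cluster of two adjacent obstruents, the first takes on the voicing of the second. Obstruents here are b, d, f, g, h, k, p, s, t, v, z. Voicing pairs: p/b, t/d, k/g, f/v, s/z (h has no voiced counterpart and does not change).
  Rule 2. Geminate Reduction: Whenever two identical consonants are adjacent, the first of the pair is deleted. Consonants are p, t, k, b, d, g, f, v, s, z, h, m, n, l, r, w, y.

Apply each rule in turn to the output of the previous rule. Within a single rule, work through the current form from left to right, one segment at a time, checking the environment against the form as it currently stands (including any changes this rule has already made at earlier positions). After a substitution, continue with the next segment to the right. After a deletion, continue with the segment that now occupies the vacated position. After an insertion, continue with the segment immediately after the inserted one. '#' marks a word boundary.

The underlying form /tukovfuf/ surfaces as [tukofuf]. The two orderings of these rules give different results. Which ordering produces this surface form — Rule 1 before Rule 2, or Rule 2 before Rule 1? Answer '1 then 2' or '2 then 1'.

1 then 2

Order 1 then 2:
  1 Regressive Voicing Assimilation: [tukovfuf] → [tukoffuf]
  2 Geminate Reduction: [tukoffuf] → [tukofuf]
  result: [tukofuf]
Order 2 then 1:
  2 Geminate Reduction: no change — [tukovfuf]
  1 Regressive Voicing Assimilation: [tukovfuf] → [tukoffuf]
  result: [tukoffuf]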